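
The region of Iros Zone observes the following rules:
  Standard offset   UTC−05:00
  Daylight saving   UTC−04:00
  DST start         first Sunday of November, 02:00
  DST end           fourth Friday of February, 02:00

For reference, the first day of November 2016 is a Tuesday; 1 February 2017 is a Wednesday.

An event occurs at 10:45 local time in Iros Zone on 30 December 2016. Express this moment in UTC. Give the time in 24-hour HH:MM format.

14:45

1 November 2016 is a Tuesday, so the first Sunday is November 6.
1 February 2017 is a Wednesday, so the first Friday is February 3 and the fourth is February 24.
30 December 2016 falls between 6 November 2016 and 24 February 2017, so daylight saving is in effect and Iros Zone is at UTC−04:00.
10:45 local + 4h = 14:45 UTC.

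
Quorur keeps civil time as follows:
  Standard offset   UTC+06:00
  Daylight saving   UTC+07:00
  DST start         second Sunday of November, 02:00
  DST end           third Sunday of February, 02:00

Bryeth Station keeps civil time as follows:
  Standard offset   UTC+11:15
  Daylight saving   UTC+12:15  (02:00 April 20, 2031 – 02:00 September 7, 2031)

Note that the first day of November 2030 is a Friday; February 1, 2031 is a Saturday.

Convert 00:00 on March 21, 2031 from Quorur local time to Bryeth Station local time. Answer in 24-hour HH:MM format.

1 November 2030 is a Friday, so the first Sunday is November 3 and the second is November 10.
1 February 2031 is a Saturday, so the first Sunday is February 2 and the third is February 16.
Daylight saving runs 10 November 2030 – 16 February 2031; March 21, 2031 is outside that window, so Quorur is on standard time at UTC+06:00.
00:00 Quorur − 6h = 18:00 UTC (rolling into the previous day, 20 March 2031).
At the standard offset (UTC+11:15), 18:00 UTC + 11h15m = 05:15 Bryeth Station standard time (rolling into the next day, 21 March 2031).
The standard-time date in Bryeth Station, March 21, 2031, does not fall between 20 April and 7 September, so daylight saving is not in effect and Bryeth Station is at UTC+11:15.
18:00 UTC + 11h15m = 05:15 Bryeth Station (rolling into the next day, 21 March 2031).

05:15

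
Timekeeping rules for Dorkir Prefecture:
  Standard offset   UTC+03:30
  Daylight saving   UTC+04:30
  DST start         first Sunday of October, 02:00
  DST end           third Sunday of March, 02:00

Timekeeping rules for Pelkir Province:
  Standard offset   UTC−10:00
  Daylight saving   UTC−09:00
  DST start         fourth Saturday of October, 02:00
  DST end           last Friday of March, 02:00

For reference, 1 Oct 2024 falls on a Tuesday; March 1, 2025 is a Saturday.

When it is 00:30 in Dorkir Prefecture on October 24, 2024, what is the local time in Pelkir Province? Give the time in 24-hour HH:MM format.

1 October 2024 is a Tuesday, so the first Sunday is October 6.
1 March 2025 is a Saturday, so the first Sunday is March 2 and the third is March 16.
October 24, 2024 falls between 6 October 2024 and 16 March 2025, so daylight saving is in effect and Dorkir Prefecture is at UTC+04:30.
00:30 Dorkir Prefecture − 4h30m = 20:00 UTC (rolling into the previous day, 23 October 2024).
1 October 2024 is a Tuesday, so the first Saturday is October 5 and the fourth is October 26.
1 March 2025 is a Saturday, so Fridays fall on 7, 14, 21, 28; the last is March 28.
At the standard offset (UTC−10:00), 20:00 UTC − 10h = 10:00 Pelkir Province standard time.
Daylight saving runs 26 October 2024 – 28 March 2025; the standard-time date in Pelkir Province, October 23, 2024, is outside that window, so Pelkir Province is on standard time at UTC−10:00.
20:00 UTC − 10h = 10:00 Pelkir Province.

10:00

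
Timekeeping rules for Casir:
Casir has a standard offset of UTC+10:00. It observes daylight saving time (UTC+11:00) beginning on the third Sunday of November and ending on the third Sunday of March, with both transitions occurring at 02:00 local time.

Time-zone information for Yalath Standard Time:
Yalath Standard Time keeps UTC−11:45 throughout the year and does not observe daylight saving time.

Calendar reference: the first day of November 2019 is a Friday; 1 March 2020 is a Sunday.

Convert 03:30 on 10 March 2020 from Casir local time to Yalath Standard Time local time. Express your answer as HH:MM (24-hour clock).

1 November 2019 is a Friday, so the first Sunday is November 3 and the third is November 17.
1 March 2020 is a Sunday, so the first Sunday is March 1 and the third is March 15.
10 March 2020 falls between 17 November 2019 and 15 March 2020, so daylight saving is in effect and Casir is at UTC+11:00.
03:30 Casir − 11h = 16:30 UTC (rolling into the previous day, 9 March 2020).
Yalath Standard Time stays on UTC−11:45 all year.
16:30 UTC − 11h45m = 04:45 Yalath Standard Time.

04:45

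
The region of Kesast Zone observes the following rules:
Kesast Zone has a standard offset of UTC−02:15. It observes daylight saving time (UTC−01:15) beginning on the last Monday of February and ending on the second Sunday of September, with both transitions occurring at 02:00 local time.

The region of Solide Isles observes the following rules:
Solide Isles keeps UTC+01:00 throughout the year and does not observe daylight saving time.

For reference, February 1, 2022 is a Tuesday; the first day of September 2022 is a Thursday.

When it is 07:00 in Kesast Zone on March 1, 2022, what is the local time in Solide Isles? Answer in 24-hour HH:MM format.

09:15

1 February 2022 is a Tuesday, so Mondays fall on 7, 14, 21, 28; the last is February 28.
1 September 2022 is a Thursday, so the first Sunday is September 4 and the second is September 11.
Daylight saving runs 28 February – 11 September; March 1, 2022 is inside that window, so Kesast Zone is at UTC−01:15.
07:00 Kesast Zone + 1h15m = 08:15 UTC.
Solide Isles has no daylight saving, so its offset is UTC+01:00 year-round.
08:15 UTC + 1h = 09:15 Solide Isles.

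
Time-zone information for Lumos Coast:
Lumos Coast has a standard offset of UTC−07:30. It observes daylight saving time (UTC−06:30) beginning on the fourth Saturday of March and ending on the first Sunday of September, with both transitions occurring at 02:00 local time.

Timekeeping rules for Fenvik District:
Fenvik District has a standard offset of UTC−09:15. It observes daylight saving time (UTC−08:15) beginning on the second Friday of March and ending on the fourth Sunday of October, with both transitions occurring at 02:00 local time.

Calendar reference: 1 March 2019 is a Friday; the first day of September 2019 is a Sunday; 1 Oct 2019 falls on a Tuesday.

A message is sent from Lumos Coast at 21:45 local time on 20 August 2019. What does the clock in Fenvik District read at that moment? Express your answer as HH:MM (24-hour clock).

1 March 2019 is a Friday, so the first Saturday is March 2 and the fourth is March 23.
1 September 2019 is a Sunday, so the first Sunday is September 1.
20 August 2019 lies within the daylight-saving period (23 March – 1 September), so Lumos Coast is on daylight time, UTC−06:30.
21:45 Lumos Coast + 6h30m = 04:15 UTC (rolling into the next day, 21 August 2019).
1 March 2019 is a Friday, so the first Friday is March 1 and the second is March 8.
1 October 2019 is a Tuesday, so the first Sunday is October 6 and the fourth is October 27.
At the standard offset (UTC−09:15), 04:15 UTC − 9h15m = 19:00 Fenvik District standard time (rolling into the previous day, 20 August 2019).
Daylight saving runs 8 March – 27 October; the standard-time date in Fenvik District, 20 August 2019, is inside that window, so Fenvik District is at UTC−08:15.
04:15 UTC − 8h15m = 20:00 Fenvik District (rolling into the previous day, 20 August 2019).

20:00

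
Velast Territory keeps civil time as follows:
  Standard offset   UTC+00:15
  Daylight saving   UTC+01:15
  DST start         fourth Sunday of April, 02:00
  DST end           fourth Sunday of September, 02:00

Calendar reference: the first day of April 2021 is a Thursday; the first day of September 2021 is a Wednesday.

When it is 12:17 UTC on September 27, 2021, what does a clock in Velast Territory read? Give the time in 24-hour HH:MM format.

1 April 2021 is a Thursday, so the first Sunday is April 4 and the fourth is April 25.
1 September 2021 is a Wednesday, so the first Sunday is September 5 and the fourth is September 26.
At the standard offset (UTC+00:15), 12:17 UTC + 0h15m = 12:32 Velast Territory standard time.
The standard-time date in Velast Territory, September 27, 2021, does not fall between 25 April and 26 September, so daylight saving is not in effect and Velast Territory is at UTC+00:15.
12:17 UTC + 0h15m = 12:32 local.

12:32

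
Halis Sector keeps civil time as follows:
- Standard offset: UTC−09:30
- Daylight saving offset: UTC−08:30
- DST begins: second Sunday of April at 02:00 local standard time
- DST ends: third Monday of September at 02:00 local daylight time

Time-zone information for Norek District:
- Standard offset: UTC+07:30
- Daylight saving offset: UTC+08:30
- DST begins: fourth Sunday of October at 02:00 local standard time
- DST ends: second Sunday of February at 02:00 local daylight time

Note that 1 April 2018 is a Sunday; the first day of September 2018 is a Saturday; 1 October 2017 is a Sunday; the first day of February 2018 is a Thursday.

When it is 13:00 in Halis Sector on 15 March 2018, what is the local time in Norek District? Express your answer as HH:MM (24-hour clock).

06:00

1 April 2018 is a Sunday, so the first Sunday is April 1 and the second is April 8.
1 September 2018 is a Saturday, so the first Monday is September 3 and the third is September 17.
15 March 2018 does not fall between 8 April and 17 September, so daylight saving is not in effect and Halis Sector is at UTC−09:30.
13:00 Halis Sector + 9h30m = 22:30 UTC.
1 October 2017 is a Sunday, so the first Sunday is October 1 and the fourth is October 22.
1 February 2018 is a Thursday, so the first Sunday is February 4 and the second is February 11.
At the standard offset (UTC+07:30), 22:30 UTC + 7h30m = 06:00 Norek District standard time (rolling into the next day, 16 March 2018).
Daylight saving runs 22 October 2017 – 11 February 2018; the standard-time date in Norek District, 16 March 2018, is outside that window, so Norek District is on standard time at UTC+07:30.
22:30 UTC + 7h30m = 06:00 Norek District (rolling into the next day, 16 March 2018).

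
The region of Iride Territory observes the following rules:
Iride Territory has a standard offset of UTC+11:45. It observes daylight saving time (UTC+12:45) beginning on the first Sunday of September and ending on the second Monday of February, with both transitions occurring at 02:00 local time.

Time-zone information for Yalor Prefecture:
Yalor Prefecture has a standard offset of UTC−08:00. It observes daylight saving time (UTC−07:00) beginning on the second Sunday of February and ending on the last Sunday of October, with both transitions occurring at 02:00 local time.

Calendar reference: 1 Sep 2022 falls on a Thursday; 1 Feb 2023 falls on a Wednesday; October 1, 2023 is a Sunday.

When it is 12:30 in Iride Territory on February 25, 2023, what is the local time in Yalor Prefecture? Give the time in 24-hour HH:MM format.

1 September 2022 is a Thursday, so the first Sunday is September 4.
1 February 2023 is a Wednesday, so the first Monday is February 6 and the second is February 13.
Daylight saving runs 4 September 2022 – 13 February 2023; February 25, 2023 is outside that window, so Iride Territory is on standard time at UTC+11:45.
12:30 Iride Territory − 11h45m = 00:45 UTC.
1 February 2023 is a Wednesday, so the first Sunday is February 5 and the second is February 12.
1 October 2023 is a Sunday, so Sundays fall on 1, 8, 15, 22, 29; the last is October 29.
At the standard offset (UTC−08:00), 00:45 UTC − 8h = 16:45 Yalor Prefecture standard time (rolling into the previous day, 24 February 2023).
The standard-time date in Yalor Prefecture, February 24, 2023, falls between 12 February and 29 October, so daylight saving is in effect and Yalor Prefecture is at UTC−07:00.
00:45 UTC − 7h = 17:45 Yalor Prefecture (rolling into the previous day, 24 February 2023).

17:45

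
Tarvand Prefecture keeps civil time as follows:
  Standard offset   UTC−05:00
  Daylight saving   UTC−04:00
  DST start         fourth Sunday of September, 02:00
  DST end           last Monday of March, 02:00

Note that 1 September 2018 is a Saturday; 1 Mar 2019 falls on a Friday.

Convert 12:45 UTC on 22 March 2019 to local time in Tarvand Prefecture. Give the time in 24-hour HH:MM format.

08:45

1 September 2018 is a Saturday, so the first Sunday is September 2 and the fourth is September 23.
1 March 2019 is a Friday, so Mondays fall on 4, 11, 18, 25; the last is March 25.
At the standard offset (UTC−05:00), 12:45 UTC − 5h = 07:45 Tarvand Prefecture standard time.
Daylight saving runs 23 September 2018 – 25 March 2019; the standard-time date in Tarvand Prefecture, 22 March 2019, is inside that window, so Tarvand Prefecture is at UTC−04:00.
12:45 UTC − 4h = 08:45 local.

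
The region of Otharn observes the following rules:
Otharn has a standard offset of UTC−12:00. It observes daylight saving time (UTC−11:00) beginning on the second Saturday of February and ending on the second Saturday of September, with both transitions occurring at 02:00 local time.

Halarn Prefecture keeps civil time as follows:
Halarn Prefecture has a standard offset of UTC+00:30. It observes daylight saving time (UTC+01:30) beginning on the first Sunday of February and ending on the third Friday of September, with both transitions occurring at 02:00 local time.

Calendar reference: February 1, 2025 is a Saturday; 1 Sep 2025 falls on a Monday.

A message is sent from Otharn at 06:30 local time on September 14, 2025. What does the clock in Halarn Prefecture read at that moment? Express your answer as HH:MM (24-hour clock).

1 February 2025 is a Saturday, so the first Saturday is February 1 and the second is February 8.
1 September 2025 is a Monday, so the first Saturday is September 6 and the second is September 13.
Daylight saving runs 8 February – 13 September; September 14, 2025 is outside that window, so Otharn is on standard time at UTC−12:00.
06:30 Otharn + 12h = 18:30 UTC.
1 February 2025 is a Saturday, so the first Sunday is February 2.
1 September 2025 is a Monday, so the first Friday is September 5 and the third is September 19.
At the standard offset (UTC+00:30), 18:30 UTC + 0h30m = 19:00 Halarn Prefecture standard time.
The standard-time date in Halarn Prefecture, September 14, 2025, lies within the daylight-saving period (2 February – 19 September), so Halarn Prefecture is on daylight time, UTC+01:30.
18:30 UTC + 1h30m = 20:00 Halarn Prefecture.

20:00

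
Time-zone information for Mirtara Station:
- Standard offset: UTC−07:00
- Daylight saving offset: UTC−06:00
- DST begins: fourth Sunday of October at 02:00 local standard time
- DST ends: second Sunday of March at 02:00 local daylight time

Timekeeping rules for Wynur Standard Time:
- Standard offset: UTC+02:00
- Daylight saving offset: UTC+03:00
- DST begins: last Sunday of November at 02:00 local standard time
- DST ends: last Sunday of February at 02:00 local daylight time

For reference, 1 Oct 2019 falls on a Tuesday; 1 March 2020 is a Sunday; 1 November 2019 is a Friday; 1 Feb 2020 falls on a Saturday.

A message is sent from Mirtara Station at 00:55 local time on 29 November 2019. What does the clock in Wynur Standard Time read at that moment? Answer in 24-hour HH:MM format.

09:55

1 October 2019 is a Tuesday, so the first Sunday is October 6 and the fourth is October 27.
1 March 2020 is a Sunday, so the first Sunday is March 1 and the second is March 8.
29 November 2019 lies within the daylight-saving period (27 October 2019 – 8 March 2020), so Mirtara Station is on daylight time, UTC−06:00.
00:55 Mirtara Station + 6h = 06:55 UTC.
1 November 2019 is a Friday, so Sundays fall on 3, 10, 17, 24; the last is November 24.
1 February 2020 is a Saturday, so Sundays fall on 2, 9, 16, 23; the last is February 23.
At the standard offset (UTC+02:00), 06:55 UTC + 2h = 08:55 Wynur Standard Time standard time.
The standard-time date in Wynur Standard Time, 29 November 2019, falls between 24 November 2019 and 23 February 2020, so daylight saving is in effect and Wynur Standard Time is at UTC+03:00.
06:55 UTC + 3h = 09:55 Wynur Standard Time.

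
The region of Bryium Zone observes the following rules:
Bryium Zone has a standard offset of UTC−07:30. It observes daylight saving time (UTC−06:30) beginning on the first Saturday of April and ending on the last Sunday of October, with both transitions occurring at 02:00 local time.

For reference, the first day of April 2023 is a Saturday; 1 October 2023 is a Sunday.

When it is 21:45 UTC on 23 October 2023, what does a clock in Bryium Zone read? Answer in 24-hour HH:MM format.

15:15

1 April 2023 is a Saturday, so the first Saturday is April 1.
1 October 2023 is a Sunday, so Sundays fall on 1, 8, 15, 22, 29; the last is October 29.
At the standard offset (UTC−07:30), 21:45 UTC − 7h30m = 14:15 Bryium Zone standard time.
The standard-time date in Bryium Zone, 23 October 2023, falls between 1 April and 29 October, so daylight saving is in effect and Bryium Zone is at UTC−06:30.
21:45 UTC − 6h30m = 15:15 local.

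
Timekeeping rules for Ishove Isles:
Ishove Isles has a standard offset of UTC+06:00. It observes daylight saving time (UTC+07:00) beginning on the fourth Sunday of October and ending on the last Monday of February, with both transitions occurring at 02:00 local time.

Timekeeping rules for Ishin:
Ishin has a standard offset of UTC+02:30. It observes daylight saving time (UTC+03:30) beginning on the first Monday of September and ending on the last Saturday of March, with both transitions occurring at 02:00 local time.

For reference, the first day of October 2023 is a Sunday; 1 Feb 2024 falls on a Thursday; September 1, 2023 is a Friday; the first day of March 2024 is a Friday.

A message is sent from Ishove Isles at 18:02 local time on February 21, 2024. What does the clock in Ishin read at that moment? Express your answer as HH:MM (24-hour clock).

14:32

1 October 2023 is a Sunday, so the first Sunday is October 1 and the fourth is October 22.
1 February 2024 is a Thursday, so Mondays fall on 5, 12, 19, 26; the last is February 26.
Daylight saving runs 22 October 2023 – 26 February 2024; February 21, 2024 is inside that window, so Ishove Isles is at UTC+07:00.
18:02 Ishove Isles − 7h = 11:02 UTC.
1 September 2023 is a Friday, so the first Monday is September 4.
1 March 2024 is a Friday, so Saturdays fall on 2, 9, 16, 23, 30; the last is March 30.
At the standard offset (UTC+02:30), 11:02 UTC + 2h30m = 13:32 Ishin standard time.
The standard-time date in Ishin, February 21, 2024, falls between 4 September 2023 and 30 March 2024, so daylight saving is in effect and Ishin is at UTC+03:30.
11:02 UTC + 3h30m = 14:32 Ishin.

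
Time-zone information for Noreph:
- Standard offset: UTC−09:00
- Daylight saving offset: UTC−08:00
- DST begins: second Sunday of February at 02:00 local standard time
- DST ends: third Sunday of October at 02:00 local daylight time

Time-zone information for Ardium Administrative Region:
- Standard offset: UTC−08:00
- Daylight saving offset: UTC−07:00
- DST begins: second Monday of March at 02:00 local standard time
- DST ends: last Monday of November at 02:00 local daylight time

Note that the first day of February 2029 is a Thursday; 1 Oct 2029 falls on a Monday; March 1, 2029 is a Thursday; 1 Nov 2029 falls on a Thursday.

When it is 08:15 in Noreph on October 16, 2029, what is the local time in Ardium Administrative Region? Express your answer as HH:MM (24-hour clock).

09:15

1 February 2029 is a Thursday, so the first Sunday is February 4 and the second is February 11.
1 October 2029 is a Monday, so the first Sunday is October 7 and the third is October 21.
October 16, 2029 lies within the daylight-saving period (11 February – 21 October), so Noreph is on daylight time, UTC−08:00.
08:15 Noreph + 8h = 16:15 UTC.
1 March 2029 is a Thursday, so the first Monday is March 5 and the second is March 12.
1 November 2029 is a Thursday, so Mondays fall on 5, 12, 19, 26; the last is November 26.
At the standard offset (UTC−08:00), 16:15 UTC − 8h = 08:15 Ardium Administrative Region standard time.
The standard-time date in Ardium Administrative Region, October 16, 2029, falls between 12 March and 26 November, so daylight saving is in effect and Ardium Administrative Region is at UTC−07:00.
16:15 UTC − 7h = 09:15 Ardium Administrative Region.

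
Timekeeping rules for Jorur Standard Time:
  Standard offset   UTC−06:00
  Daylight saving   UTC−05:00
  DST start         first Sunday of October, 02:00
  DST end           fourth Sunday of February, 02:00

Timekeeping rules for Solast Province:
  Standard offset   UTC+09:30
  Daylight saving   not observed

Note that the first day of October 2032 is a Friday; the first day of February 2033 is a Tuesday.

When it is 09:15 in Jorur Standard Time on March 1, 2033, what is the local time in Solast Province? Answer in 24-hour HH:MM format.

00:45

1 October 2032 is a Friday, so the first Sunday is October 3.
1 February 2033 is a Tuesday, so the first Sunday is February 6 and the fourth is February 27.
March 1, 2033 is outside the daylight-saving period (3 October 2032 – 27 February 2033), so Jorur Standard Time is on standard time, UTC−06:00.
09:15 Jorur Standard Time + 6h = 15:15 UTC.
Solast Province stays on UTC+09:30 all year.
15:15 UTC + 9h30m = 00:45 Solast Province (rolling into the next day, 2 March 2033).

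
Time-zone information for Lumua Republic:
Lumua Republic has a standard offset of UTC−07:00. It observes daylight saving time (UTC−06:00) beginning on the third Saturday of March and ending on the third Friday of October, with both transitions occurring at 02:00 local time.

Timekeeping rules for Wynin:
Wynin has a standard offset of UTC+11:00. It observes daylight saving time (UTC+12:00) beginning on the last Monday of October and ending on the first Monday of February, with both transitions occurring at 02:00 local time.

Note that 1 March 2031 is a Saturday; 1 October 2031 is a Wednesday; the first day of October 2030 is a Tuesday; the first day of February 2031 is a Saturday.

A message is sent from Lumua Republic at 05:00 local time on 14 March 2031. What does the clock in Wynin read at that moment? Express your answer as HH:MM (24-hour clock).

1 March 2031 is a Saturday, so the first Saturday is March 1 and the third is March 15.
1 October 2031 is a Wednesday, so the first Friday is October 3 and the third is October 17.
14 March 2031 does not fall between 15 March and 17 October, so daylight saving is not in effect and Lumua Republic is at UTC−07:00.
05:00 Lumua Republic + 7h = 12:00 UTC.
1 October 2030 is a Tuesday, so Mondays fall on 7, 14, 21, 28; the last is October 28.
1 February 2031 is a Saturday, so the first Monday is February 3.
At the standard offset (UTC+11:00), 12:00 UTC + 11h = 23:00 Wynin standard time.
The standard-time date in Wynin, 14 March 2031, is outside the daylight-saving period (28 October 2030 – 3 February 2031), so Wynin is on standard time, UTC+11:00.
12:00 UTC + 11h = 23:00 Wynin.

23:00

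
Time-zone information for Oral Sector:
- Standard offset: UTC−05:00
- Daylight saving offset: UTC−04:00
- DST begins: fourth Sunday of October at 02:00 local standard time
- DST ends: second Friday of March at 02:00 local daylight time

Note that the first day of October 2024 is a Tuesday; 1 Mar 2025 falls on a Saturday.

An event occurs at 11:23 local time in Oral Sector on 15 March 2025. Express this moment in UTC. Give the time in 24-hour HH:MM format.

16:23

1 October 2024 is a Tuesday, so the first Sunday is October 6 and the fourth is October 27.
1 March 2025 is a Saturday, so the first Friday is March 7 and the second is March 14.
15 March 2025 does not fall between 27 October 2024 and 14 March 2025, so daylight saving is not in effect and Oral Sector is at UTC−05:00.
11:23 local + 5h = 16:23 UTC.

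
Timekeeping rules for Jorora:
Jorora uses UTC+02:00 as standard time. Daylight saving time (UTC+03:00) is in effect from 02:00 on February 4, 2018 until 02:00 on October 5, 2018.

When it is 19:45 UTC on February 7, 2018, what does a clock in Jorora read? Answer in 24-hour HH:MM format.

At the standard offset (UTC+02:00), 19:45 UTC + 2h = 21:45 Jorora standard time.
The standard-time date in Jorora, February 7, 2018, falls between 4 February and 5 October, so daylight saving is in effect and Jorora is at UTC+03:00.
19:45 UTC + 3h = 22:45 local.

22:45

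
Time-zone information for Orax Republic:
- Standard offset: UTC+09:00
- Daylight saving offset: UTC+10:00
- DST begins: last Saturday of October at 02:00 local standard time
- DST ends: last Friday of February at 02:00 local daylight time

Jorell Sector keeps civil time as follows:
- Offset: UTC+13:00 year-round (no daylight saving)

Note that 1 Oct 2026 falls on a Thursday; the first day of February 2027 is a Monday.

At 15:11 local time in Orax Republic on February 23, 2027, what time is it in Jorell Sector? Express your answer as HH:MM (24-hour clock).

18:11

1 October 2026 is a Thursday, so Saturdays fall on 3, 10, 17, 24, 31; the last is October 31.
1 February 2027 is a Monday, so Fridays fall on 5, 12, 19, 26; the last is February 26.
Daylight saving runs 31 October 2026 – 26 February 2027; February 23, 2027 is inside that window, so Orax Republic is at UTC+10:00.
15:11 Orax Republic − 10h = 05:11 UTC.
Jorell Sector stays on UTC+13:00 all year.
05:11 UTC + 13h = 18:11 Jorell Sector.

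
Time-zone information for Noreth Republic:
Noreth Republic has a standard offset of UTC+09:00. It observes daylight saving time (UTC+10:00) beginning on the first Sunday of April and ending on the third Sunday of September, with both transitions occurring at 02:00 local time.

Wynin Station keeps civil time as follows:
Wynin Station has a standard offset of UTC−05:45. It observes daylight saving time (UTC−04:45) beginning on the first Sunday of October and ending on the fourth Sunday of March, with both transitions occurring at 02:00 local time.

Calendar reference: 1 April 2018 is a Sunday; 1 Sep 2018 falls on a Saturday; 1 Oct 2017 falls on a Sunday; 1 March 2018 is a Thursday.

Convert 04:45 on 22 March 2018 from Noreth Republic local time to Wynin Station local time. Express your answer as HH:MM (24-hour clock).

15:00

1 April 2018 is a Sunday, so the first Sunday is April 1.
1 September 2018 is a Saturday, so the first Sunday is September 2 and the third is September 16.
22 March 2018 is outside the daylight-saving period (1 April – 16 September), so Noreth Republic is on standard time, UTC+09:00.
04:45 Noreth Republic − 9h = 19:45 UTC (rolling into the previous day, 21 March 2018).
1 October 2017 is a Sunday, so the first Sunday is October 1.
1 March 2018 is a Thursday, so the first Sunday is March 4 and the fourth is March 25.
At the standard offset (UTC−05:45), 19:45 UTC − 5h45m = 14:00 Wynin Station standard time.
The standard-time date in Wynin Station, 21 March 2018, lies within the daylight-saving period (1 October 2017 – 25 March 2018), so Wynin Station is on daylight time, UTC−04:45.
19:45 UTC − 4h45m = 15:00 Wynin Station.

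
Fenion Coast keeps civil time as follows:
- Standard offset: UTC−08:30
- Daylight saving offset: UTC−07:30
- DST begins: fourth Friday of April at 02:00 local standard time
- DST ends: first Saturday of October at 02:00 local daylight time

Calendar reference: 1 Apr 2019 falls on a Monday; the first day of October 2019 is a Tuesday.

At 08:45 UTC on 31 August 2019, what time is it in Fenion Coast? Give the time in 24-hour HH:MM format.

1 April 2019 is a Monday, so the first Friday is April 5 and the fourth is April 26.
1 October 2019 is a Tuesday, so the first Saturday is October 5.
At the standard offset (UTC−08:30), 08:45 UTC − 8h30m = 00:15 Fenion Coast standard time.
Daylight saving runs 26 April – 5 October; the standard-time date in Fenion Coast, 31 August 2019, is inside that window, so Fenion Coast is at UTC−07:30.
08:45 UTC − 7h30m = 01:15 local.

01:15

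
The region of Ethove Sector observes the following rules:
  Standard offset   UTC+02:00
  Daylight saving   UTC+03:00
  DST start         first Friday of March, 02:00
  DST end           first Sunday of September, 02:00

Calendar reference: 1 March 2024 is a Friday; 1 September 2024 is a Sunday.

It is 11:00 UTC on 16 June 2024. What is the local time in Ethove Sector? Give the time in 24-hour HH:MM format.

1 March 2024 is a Friday, so the first Friday is March 1.
1 September 2024 is a Sunday, so the first Sunday is September 1.
At the standard offset (UTC+02:00), 11:00 UTC + 2h = 13:00 Ethove Sector standard time.
Daylight saving runs 1 March – 1 September; the standard-time date in Ethove Sector, 16 June 2024, is inside that window, so Ethove Sector is at UTC+03:00.
11:00 UTC + 3h = 14:00 local.

14:00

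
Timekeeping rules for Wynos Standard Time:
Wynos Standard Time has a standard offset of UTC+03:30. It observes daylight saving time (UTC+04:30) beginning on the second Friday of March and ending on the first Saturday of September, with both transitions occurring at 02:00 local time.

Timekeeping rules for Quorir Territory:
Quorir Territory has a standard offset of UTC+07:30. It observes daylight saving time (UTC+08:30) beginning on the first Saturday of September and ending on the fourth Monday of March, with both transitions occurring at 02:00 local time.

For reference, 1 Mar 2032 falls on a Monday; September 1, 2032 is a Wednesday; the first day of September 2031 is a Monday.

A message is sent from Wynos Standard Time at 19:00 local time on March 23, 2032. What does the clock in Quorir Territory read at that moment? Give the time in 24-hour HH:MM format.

22:00

1 March 2032 is a Monday, so the first Friday is March 5 and the second is March 12.
1 September 2032 is a Wednesday, so the first Saturday is September 4.
March 23, 2032 falls between 12 March and 4 September, so daylight saving is in effect and Wynos Standard Time is at UTC+04:30.
19:00 Wynos Standard Time − 4h30m = 14:30 UTC.
1 September 2031 is a Monday, so the first Saturday is September 6.
1 March 2032 is a Monday, so the first Monday is March 1 and the fourth is March 22.
At the standard offset (UTC+07:30), 14:30 UTC + 7h30m = 22:00 Quorir Territory standard time.
The standard-time date in Quorir Territory, March 23, 2032, is outside the daylight-saving period (6 September 2031 – 22 March 2032), so Quorir Territory is on standard time, UTC+07:30.
14:30 UTC + 7h30m = 22:00 Quorir Territory.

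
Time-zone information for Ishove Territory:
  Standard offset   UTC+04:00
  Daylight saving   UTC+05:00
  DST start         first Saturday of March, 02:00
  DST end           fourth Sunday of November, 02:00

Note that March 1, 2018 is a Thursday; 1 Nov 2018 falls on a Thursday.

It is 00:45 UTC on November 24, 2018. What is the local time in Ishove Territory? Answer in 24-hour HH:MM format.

1 March 2018 is a Thursday, so the first Saturday is March 3.
1 November 2018 is a Thursday, so the first Sunday is November 4 and the fourth is November 25.
At the standard offset (UTC+04:00), 00:45 UTC + 4h = 04:45 Ishove Territory standard time.
Daylight saving runs 3 March – 25 November; the standard-time date in Ishove Territory, November 24, 2018, is inside that window, so Ishove Territory is at UTC+05:00.
00:45 UTC + 5h = 05:45 local.

05:45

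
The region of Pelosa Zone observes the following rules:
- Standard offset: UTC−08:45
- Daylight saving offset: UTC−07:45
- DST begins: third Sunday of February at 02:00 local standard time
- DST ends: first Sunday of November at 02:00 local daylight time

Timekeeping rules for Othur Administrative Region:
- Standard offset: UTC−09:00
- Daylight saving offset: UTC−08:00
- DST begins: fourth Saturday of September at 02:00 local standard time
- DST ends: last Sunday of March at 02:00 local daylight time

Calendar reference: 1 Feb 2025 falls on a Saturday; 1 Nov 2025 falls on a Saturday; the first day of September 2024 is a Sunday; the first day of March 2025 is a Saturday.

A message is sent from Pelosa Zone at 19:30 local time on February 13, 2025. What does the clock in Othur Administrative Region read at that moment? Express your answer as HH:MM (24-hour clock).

1 February 2025 is a Saturday, so the first Sunday is February 2 and the third is February 16.
1 November 2025 is a Saturday, so the first Sunday is November 2.
Daylight saving runs 16 February – 2 November; February 13, 2025 is outside that window, so Pelosa Zone is on standard time at UTC−08:45.
19:30 Pelosa Zone + 8h45m = 04:15 UTC (rolling into the next day, 14 February 2025).
1 September 2024 is a Sunday, so the first Saturday is September 7 and the fourth is September 28.
1 March 2025 is a Saturday, so Sundays fall on 2, 9, 16, 23, 30; the last is March 30.
At the standard offset (UTC−09:00), 04:15 UTC − 9h = 19:15 Othur Administrative Region standard time (rolling into the previous day, 13 February 2025).
The standard-time date in Othur Administrative Region, February 13, 2025, falls between 28 September 2024 and 30 March 2025, so daylight saving is in effect and Othur Administrative Region is at UTC−08:00.
04:15 UTC − 8h = 20:15 Othur Administrative Region (rolling into the previous day, 13 February 2025).

20:15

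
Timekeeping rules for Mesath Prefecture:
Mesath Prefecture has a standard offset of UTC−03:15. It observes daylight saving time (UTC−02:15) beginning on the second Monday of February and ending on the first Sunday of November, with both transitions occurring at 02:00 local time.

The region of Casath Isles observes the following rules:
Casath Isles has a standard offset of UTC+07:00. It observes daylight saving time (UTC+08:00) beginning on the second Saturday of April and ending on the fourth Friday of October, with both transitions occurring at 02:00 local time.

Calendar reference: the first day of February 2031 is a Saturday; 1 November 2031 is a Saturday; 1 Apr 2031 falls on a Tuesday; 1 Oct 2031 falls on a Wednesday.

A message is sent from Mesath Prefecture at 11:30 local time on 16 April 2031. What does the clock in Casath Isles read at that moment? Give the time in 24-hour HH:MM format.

1 February 2031 is a Saturday, so the first Monday is February 3 and the second is February 10.
1 November 2031 is a Saturday, so the first Sunday is November 2.
16 April 2031 lies within the daylight-saving period (10 February – 2 November), so Mesath Prefecture is on daylight time, UTC−02:15.
11:30 Mesath Prefecture + 2h15m = 13:45 UTC.
1 April 2031 is a Tuesday, so the first Saturday is April 5 and the second is April 12.
1 October 2031 is a Wednesday, so the first Friday is October 3 and the fourth is October 24.
At the standard offset (UTC+07:00), 13:45 UTC + 7h = 20:45 Casath Isles standard time.
The standard-time date in Casath Isles, 16 April 2031, falls between 12 April and 24 October, so daylight saving is in effect and Casath Isles is at UTC+08:00.
13:45 UTC + 8h = 21:45 Casath Isles.

21:45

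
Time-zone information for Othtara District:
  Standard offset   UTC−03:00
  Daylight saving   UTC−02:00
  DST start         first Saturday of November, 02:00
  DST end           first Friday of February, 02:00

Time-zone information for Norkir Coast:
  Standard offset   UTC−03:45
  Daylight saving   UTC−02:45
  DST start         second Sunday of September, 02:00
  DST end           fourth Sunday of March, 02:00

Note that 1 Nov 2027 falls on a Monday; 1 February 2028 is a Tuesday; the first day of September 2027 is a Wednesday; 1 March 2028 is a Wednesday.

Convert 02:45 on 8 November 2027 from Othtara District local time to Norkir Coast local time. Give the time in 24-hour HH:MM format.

02:00

1 November 2027 is a Monday, so the first Saturday is November 6.
1 February 2028 is a Tuesday, so the first Friday is February 4.
8 November 2027 lies within the daylight-saving period (6 November 2027 – 4 February 2028), so Othtara District is on daylight time, UTC−02:00.
02:45 Othtara District + 2h = 04:45 UTC.
1 September 2027 is a Wednesday, so the first Sunday is September 5 and the second is September 12.
1 March 2028 is a Wednesday, so the first Sunday is March 5 and the fourth is March 26.
At the standard offset (UTC−03:45), 04:45 UTC − 3h45m = 01:00 Norkir Coast standard time.
The standard-time date in Norkir Coast, 8 November 2027, falls between 12 September 2027 and 26 March 2028, so daylight saving is in effect and Norkir Coast is at UTC−02:45.
04:45 UTC − 2h45m = 02:00 Norkir Coast.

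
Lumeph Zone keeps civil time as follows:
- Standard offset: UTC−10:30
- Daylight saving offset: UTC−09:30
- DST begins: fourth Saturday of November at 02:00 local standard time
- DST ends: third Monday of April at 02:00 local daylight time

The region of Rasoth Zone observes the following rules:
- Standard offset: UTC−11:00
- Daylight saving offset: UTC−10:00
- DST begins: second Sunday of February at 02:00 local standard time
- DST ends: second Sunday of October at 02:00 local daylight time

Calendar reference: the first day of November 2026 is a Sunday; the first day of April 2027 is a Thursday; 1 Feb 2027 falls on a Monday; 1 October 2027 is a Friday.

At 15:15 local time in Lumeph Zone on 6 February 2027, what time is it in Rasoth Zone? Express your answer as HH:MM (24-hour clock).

13:45

1 November 2026 is a Sunday, so the first Saturday is November 7 and the fourth is November 28.
1 April 2027 is a Thursday, so the first Monday is April 5 and the third is April 19.
6 February 2027 lies within the daylight-saving period (28 November 2026 – 19 April 2027), so Lumeph Zone is on daylight time, UTC−09:30.
15:15 Lumeph Zone + 9h30m = 00:45 UTC (rolling into the next day, 7 February 2027).
1 February 2027 is a Monday, so the first Sunday is February 7 and the second is February 14.
1 October 2027 is a Friday, so the first Sunday is October 3 and the second is October 10.
At the standard offset (UTC−11:00), 00:45 UTC − 11h = 13:45 Rasoth Zone standard time (rolling into the previous day, 6 February 2027).
The standard-time date in Rasoth Zone, 6 February 2027, does not fall between 14 February and 10 October, so daylight saving is not in effect and Rasoth Zone is at UTC−11:00.
00:45 UTC − 11h = 13:45 Rasoth Zone (rolling into the previous day, 6 February 2027).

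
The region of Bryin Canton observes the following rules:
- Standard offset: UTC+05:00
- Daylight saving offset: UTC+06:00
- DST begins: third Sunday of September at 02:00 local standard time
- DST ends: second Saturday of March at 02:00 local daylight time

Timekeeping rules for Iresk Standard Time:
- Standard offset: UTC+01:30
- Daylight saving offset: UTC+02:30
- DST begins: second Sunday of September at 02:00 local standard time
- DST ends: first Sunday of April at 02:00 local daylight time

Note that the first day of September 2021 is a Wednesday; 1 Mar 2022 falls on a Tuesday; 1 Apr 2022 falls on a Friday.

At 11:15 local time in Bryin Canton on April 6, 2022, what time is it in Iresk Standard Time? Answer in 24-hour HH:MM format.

1 September 2021 is a Wednesday, so the first Sunday is September 5 and the third is September 19.
1 March 2022 is a Tuesday, so the first Saturday is March 5 and the second is March 12.
April 6, 2022 does not fall between 19 September 2021 and 12 March 2022, so daylight saving is not in effect and Bryin Canton is at UTC+05:00.
11:15 Bryin Canton − 5h = 06:15 UTC.
1 September 2021 is a Wednesday, so the first Sunday is September 5 and the second is September 12.
1 April 2022 is a Friday, so the first Sunday is April 3.
At the standard offset (UTC+01:30), 06:15 UTC + 1h30m = 07:45 Iresk Standard Time standard time.
Daylight saving runs 12 September 2021 – 3 April 2022; the standard-time date in Iresk Standard Time, April 6, 2022, is outside that window, so Iresk Standard Time is on standard time at UTC+01:30.
06:15 UTC + 1h30m = 07:45 Iresk Standard Time.

07:45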